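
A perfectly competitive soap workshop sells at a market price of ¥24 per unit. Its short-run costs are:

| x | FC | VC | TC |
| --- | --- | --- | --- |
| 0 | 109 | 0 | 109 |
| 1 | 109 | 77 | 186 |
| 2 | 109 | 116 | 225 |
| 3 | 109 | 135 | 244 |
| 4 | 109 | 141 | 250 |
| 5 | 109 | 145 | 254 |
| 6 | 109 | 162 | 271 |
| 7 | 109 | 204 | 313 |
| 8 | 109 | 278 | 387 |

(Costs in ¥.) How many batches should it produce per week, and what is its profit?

Compute π = P·x − TC at each output: x=0: -109; x=1: -162; x=2: -177; x=3: -172; x=4: -154; x=5: -134; x=6: -127; x=7: -145; x=8: -195.
Profit is highest at x = 0. Equivalently, the lowest AVC in the table is 162/6 ≈ ¥27 at x = 6, and P = ¥24 falls below it — price never covers variable cost, so the firm shuts down and loses only its fixed cost.

x = 0 (shut down); profit = -¥109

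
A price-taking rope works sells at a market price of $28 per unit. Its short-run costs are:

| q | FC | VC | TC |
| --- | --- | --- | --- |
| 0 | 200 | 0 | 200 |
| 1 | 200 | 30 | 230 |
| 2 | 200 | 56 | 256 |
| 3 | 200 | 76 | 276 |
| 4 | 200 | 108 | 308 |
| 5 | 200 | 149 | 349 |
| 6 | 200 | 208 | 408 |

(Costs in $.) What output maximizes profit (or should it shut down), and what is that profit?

q = 3; profit = -$192

Tabulate TR − TC: q=0: -200; q=1: -202; q=2: -200; q=3: -192; q=4: -196; q=5: -209; q=6: -240.
Profit is maximized at q = 3. AVC there is 76/3 = $25.33 ≤ P, so producing beats shutting down (which would give -$200).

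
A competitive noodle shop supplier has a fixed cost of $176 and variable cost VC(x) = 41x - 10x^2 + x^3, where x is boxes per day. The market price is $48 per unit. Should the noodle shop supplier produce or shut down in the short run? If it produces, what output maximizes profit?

Produce at x = 7

Strip out fixed cost: VC = 41x - 10x^2 + x^3. Then AVC = 41 - 10x + x^2 and MC = 41 - 20x + 3x^2.
AVC hits its minimum where MC = AVC, at x = 5, giving min AVC = 41 - 10·5 + 5^2 = $16.
Since P = $48 ≥ min AVC = $16, price covers variable cost and the firm should produce.
P = MC gives -7 - 20x + 3x^2 = 0, with roots -1/3 and 7. Take the larger (rising MC): x* = 7.
Check: AVC at x = 7 is $20 ≤ P, so revenue covers variable cost.
Profit = P·x − TC = 48·7 − 316 = $20.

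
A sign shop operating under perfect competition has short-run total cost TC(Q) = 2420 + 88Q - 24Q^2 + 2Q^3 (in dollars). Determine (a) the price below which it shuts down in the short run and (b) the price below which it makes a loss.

Shutdown price = min AVC. AVC = 88 - 24Q + 2Q^2, with vertex at Q = 6 and minimum $16.
ATC = 2420/Q + 88 - 24Q + 2Q^2. Setting dATC/dQ = −2420/Q^2 − 24 + 4Q = 0 gives Q = 11 (since 4·11^3 − 24·11^2 = 2420).
min ATC = 2420/11 + 88 − 24·11 + 2·11^2 = $286. That is the break-even price.
For $16 ≤ P < $286 the firm produces at a loss; below $16 it shuts down.

Shutdown price = $16; break-even price = $286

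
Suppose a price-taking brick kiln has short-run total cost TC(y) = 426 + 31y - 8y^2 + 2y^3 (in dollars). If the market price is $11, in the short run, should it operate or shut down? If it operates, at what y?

Strip out fixed cost: VC = 31y - 8y^2 + 2y^3. Then AVC = 31 - 8y + 2y^2 and MC = 31 - 16y + 6y^2.
The AVC parabola has its vertex at y = 8/4 = 2, where AVC = 31 - 8·2 + 2·2^2 = $23.
P = $11 lies below min AVC = $23; no output level covers variable cost.
Best response: produce nothing and absorb the $426 fixed cost.

Shut down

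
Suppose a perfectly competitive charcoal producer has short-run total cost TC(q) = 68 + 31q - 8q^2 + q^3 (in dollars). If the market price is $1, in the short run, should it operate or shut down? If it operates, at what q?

From TC, MC = TC'(q) = 31 - 16q + 3q^2 and AVC = VC/q = 31 - 8q + q^2.
AVC is minimized where dAVC/dq = -8 + 2q = 0, at q = 4; min AVC = 31 - 8·4 + 4^2 = $15.
Since P = $1 < min AVC = $15, price fails to cover variable cost at any output.
Shutting down limits the loss to fixed cost, $68.

Shut down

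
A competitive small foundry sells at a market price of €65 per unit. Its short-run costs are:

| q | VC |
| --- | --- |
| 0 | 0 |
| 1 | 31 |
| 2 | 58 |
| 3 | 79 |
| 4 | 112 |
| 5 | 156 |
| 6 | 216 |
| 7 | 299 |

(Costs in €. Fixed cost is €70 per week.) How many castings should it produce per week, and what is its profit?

Compute π = P·q − TC at each output: q=0: -70; q=1: -36; q=2: 2; q=3: 46; q=4: 78; q=5: 99; q=6: 104; q=7: 86.
Profit is maximized at q = 6. AVC there is 216/6 = €36 ≤ P, so producing beats shutting down (which would give -€70).

q = 6; profit = €104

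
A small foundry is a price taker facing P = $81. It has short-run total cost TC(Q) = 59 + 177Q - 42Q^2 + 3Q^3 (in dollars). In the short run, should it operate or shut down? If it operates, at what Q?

Produce at Q = 8

From TC, MC = TC'(Q) = 177 - 84Q + 9Q^2 and AVC = VC/Q = 177 - 42Q + 3Q^2.
AVC is minimized where dAVC/dQ = -42 + 6Q = 0, at Q = 7; min AVC = 177 - 42·7 + 3·7^2 = $30.
Since P = $81 ≥ min AVC = $30, price covers variable cost and the firm should produce.
Set P = MC: 81 = 177 - 84Q + 9Q^2 → 96 - 84Q + 9Q^2 = 0. The roots are Q = 4/3 and Q = 8; the profit-maximizing output is on the rising part of MC, so Q* = 8.
Check: AVC at Q = 8 is $33 ≤ P, so revenue covers variable cost.
Profit = P·Q − TC = 81·8 − 323 = $325.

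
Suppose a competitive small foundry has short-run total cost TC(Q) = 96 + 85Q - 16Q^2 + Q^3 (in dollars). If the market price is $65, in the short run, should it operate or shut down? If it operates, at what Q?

Produce at Q = 10

From TC, MC = TC'(Q) = 85 - 32Q + 3Q^2 and AVC = VC/Q = 85 - 16Q + Q^2.
AVC is minimized where dAVC/dQ = -16 + 2Q = 0, at Q = 8; min AVC = 85 - 16·8 + 8^2 = $21.
Because $65 ≥ $21, revenue can cover variable cost; the firm operates.
Set P = MC: 65 = 85 - 32Q + 3Q^2 → 20 - 32Q + 3Q^2 = 0. The roots are Q = 2/3 and Q = 10; the profit-maximizing output is on the rising part of MC, so Q* = 10.
Check: AVC at Q = 10 is $25 ≤ P, so revenue covers variable cost.
Profit = P·Q − TC = 65·10 − 346 = $304.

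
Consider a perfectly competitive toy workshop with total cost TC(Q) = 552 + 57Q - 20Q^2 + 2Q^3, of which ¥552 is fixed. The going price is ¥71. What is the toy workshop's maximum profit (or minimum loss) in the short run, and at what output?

AVC = 57 - 20Q + 2Q^2 has its minimum ¥7 at Q = 5; price ¥71 clears that bar, so the firm operates.
MC = 57 - 40Q + 6Q^2. Setting P = MC and taking the root on the rising branch gives Q* = 7.
TR = 71·7 = 497. TC = 552 + 105 = 657. Profit = 497 − 657 = -¥160.
Shutting down would mean losing the fixed cost of ¥552, so operating at a loss of ¥160 is better by ¥392.

Profit = -¥160 at Q = 7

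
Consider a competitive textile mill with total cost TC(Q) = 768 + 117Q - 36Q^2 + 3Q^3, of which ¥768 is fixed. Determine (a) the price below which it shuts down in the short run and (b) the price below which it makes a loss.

Shutdown price = ¥9; break-even price = ¥117

Shutdown price = min AVC. AVC = 117 - 36Q + 3Q^2, with vertex at Q = 6 and minimum ¥9.
ATC = 768/Q + 117 - 36Q + 3Q^2. Setting dATC/dQ = −768/Q^2 − 36 + 6Q = 0 gives Q = 8 (since 6·8^3 − 36·8^2 = 768).
min ATC = 768/8 + 117 − 36·8 + 3·8^2 = ¥117. That is the break-even price.
Between these two prices the firm operates at a loss; above ¥117 it earns a profit.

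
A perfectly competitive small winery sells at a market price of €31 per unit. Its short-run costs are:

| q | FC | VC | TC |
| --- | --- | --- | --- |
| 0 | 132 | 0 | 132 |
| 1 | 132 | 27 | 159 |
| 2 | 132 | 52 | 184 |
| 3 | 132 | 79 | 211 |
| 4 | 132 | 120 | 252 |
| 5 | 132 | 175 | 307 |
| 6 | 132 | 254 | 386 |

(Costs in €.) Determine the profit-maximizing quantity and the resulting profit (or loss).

q = 3; profit = -€118

Compute π = P·q − TC at each output: q=0: -132; q=1: -128; q=2: -122; q=3: -118; q=4: -128; q=5: -152; q=6: -200.
Profit is maximized at q = 3. AVC there is 79/3 = €26.33 ≤ P, so producing beats shutting down (which would give -€132).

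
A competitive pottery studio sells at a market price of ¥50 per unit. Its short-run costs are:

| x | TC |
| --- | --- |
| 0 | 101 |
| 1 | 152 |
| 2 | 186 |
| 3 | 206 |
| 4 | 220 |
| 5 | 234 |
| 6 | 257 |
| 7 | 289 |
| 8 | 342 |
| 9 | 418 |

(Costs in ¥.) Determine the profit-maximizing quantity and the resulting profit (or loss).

x = 7; profit = ¥61

Profit at each row (π = 50x − TC): x=0: -101; x=1: -102; x=2: -86; x=3: -56; x=4: -20; x=5: 16; x=6: 43; x=7: 61; x=8: 58; x=9: 32.
Profit is maximized at x = 7. AVC there is 188/7 = ¥26.86 ≤ P, so producing beats shutting down (which would give -¥101).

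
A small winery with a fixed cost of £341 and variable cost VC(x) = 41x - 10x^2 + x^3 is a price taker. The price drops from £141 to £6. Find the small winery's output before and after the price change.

MC = 41 - 20x + 3x^2; the shutdown threshold is min AVC = £16 (at x = 5).
At P = £141 ≥ min AVC, set P = MC on the rising branch: x = 10.
At P = £6 < min AVC = £16, price no longer covers variable cost at any output, so the firm shuts down: x = 0.

Output falls from 10 to 0 (the firm shuts down)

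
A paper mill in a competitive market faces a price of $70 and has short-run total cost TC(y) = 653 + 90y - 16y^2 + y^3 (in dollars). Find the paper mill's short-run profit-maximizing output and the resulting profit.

Profit = -$253 at y = 10

AVC = 90 - 16y + y^2 has its minimum $26 at y = 8; price $70 clears that bar, so the firm operates.
With MC = 90 - 32y + 3y^2, P = MC on the upward-sloping part at y* = 10.
TR = 70·10 = 700. TC = 653 + 300 = 953. Profit = 700 − 953 = -$253.
That loss of $253 beats the $653 the firm would lose by shutting down; producing recovers $400 of fixed cost.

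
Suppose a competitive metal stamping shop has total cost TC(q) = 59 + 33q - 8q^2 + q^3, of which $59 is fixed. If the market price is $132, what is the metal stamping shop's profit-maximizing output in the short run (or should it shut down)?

Strip out fixed cost: VC = 33q - 8q^2 + q^3. Then AVC = 33 - 8q + q^2 and MC = 33 - 16q + 3q^2.
AVC is minimized where dAVC/dq = -8 + 2q = 0, at q = 4; min AVC = 33 - 8·4 + 4^2 = $17.
P = $132 exceeds min AVC = $17, so the firm stays open.
Solving P = MC: -99 - 16q + 3q^2 = 0 ⇒ q = -11/3 or 9. On the upward-sloping branch, q* = 9.
Check: AVC at q = 9 is $42 ≤ P, so revenue covers variable cost.
Profit = P·q − TC = 132·9 − 437 = $751.

Produce at q = 9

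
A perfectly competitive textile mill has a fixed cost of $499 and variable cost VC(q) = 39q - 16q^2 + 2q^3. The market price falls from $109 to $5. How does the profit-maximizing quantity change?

Output falls from 7 to 0 (the firm shuts down)

MC = 39 - 32q + 6q^2; the shutdown threshold is min AVC = $7 (at q = 4).
With P = $109 above the shutdown price, P = MC gives q = 7.
At P = $5 < min AVC = $7, price no longer covers variable cost at any output, so the firm shuts down: q = 0.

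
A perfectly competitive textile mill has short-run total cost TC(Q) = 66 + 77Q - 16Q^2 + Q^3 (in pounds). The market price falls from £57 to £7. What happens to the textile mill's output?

AVC = 77 - 16Q + Q^2, minimized at Q = 8 where min AVC = £13. MC = 77 - 32Q + 3Q^2.
At P = £57 ≥ min AVC, set P = MC on the rising branch: Q = 10.
At P = £7 < min AVC = £13, price no longer covers variable cost at any output, so the firm shuts down: Q = 0.

Output falls from 10 to 0 (the firm shuts down)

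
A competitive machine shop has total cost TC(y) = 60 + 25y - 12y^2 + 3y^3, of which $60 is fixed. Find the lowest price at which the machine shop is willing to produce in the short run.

$13 per unit

The firm shuts down when price falls below the minimum of average variable cost. AVC = VC/y = 25 - 12y + 3y^2.
At the minimum of AVC, MC = AVC. MC = 25 - 24y + 9y^2; setting MC = AVC gives 6y^2 - 12y = 0, so y = 2. min AVC = 13.
The firm shuts down for any P below $13.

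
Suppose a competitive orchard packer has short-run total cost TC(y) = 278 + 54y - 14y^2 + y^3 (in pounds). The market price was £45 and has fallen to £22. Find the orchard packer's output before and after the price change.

Output falls from 9 to 8

AVC = 54 - 14y + y^2, minimized at y = 7 where min AVC = £5. MC = 54 - 28y + 3y^2.
At P = £45 ≥ min AVC, set P = MC on the rising branch: y = 9.
At P = £22 ≥ min AVC, set P = MC: y = 8. The firm stays open but cuts output.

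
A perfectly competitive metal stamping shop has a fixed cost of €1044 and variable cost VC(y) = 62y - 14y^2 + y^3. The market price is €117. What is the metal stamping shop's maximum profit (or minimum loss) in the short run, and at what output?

Profit = -€76 at y = 11

AVC = 62 - 14y + y^2; min AVC = €13 at y = 7. Since P = €117 ≥ min AVC, the firm produces.
MC = 62 - 28y + 3y^2. Setting P = MC and taking the root on the rising branch gives y* = 11.
TR = 117·11 = 1287. TC = 1044 + 319 = 1363. Profit = 1287 − 1363 = -€76.
That loss of €76 beats the €1044 the firm would lose by shutting down; producing recovers €968 of fixed cost.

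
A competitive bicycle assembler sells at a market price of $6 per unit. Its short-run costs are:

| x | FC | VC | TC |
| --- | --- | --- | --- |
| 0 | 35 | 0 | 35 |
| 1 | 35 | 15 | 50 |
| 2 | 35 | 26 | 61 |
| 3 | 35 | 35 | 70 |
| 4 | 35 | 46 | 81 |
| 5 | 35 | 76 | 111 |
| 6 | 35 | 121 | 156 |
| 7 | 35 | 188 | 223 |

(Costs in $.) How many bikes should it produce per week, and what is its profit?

x = 0 (shut down); profit = -$35

Profit at each row (π = 6x − TC): x=0: -35; x=1: -44; x=2: -49; x=3: -52; x=4: -57; x=5: -81; x=6: -120; x=7: -181.
Profit is highest at x = 0. Equivalently, the lowest AVC in the table is 46/4 ≈ $11.50 at x = 4, and P = $6 falls below it — price never covers variable cost, so the firm shuts down and loses only its fixed cost.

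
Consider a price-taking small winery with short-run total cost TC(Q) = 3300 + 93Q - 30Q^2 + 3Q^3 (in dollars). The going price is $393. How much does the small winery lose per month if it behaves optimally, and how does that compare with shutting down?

Profit = -$300 at Q = 10

AVC = 93 - 30Q + 3Q^2; min AVC = $18 at Q = 5. Since P = $393 ≥ min AVC, the firm produces.
MC = 93 - 60Q + 9Q^2. Setting P = MC and taking the root on the rising branch gives Q* = 10.
TR = 393·10 = 3930. TC = 3300 + 930 = 4230. Profit = 3930 − 4230 = -$300.
That loss of $300 beats the $3300 the firm would lose by shutting down; producing recovers $3000 of fixed cost.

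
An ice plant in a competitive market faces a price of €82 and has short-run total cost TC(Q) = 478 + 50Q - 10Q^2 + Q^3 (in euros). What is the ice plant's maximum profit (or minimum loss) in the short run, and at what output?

AVC = 50 - 10Q + Q^2; min AVC = €25 at Q = 5. Since P = €82 ≥ min AVC, the firm produces.
MC = 50 - 20Q + 3Q^2. Setting P = MC and taking the root on the rising branch gives Q* = 8.
TR = 82·8 = 656. TC = 478 + 272 = 750. Profit = 656 − 750 = -€94.
Shutting down would mean losing the fixed cost of €478, so operating at a loss of €94 is better by €384.

Profit = -€94 at Q = 8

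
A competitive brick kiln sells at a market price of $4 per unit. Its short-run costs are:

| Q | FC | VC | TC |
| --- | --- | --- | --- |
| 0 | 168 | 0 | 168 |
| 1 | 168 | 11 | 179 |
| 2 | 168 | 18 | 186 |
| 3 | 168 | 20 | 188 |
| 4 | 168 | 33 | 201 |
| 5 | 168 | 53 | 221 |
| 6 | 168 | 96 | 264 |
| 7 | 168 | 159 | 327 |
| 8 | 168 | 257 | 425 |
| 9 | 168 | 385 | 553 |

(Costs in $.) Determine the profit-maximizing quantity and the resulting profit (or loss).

Q = 0 (shut down); profit = -$168

Profit at each row (π = 4Q − TC): Q=0: -168; Q=1: -175; Q=2: -178; Q=3: -176; Q=4: -185; Q=5: -201; Q=6: -240; Q=7: -299; Q=8: -393; Q=9: -517.
Profit is highest at Q = 0. Equivalently, the lowest AVC in the table is 20/3 ≈ $6.67 at Q = 3, and P = $4 falls below it — price never covers variable cost, so the firm shuts down and loses only its fixed cost.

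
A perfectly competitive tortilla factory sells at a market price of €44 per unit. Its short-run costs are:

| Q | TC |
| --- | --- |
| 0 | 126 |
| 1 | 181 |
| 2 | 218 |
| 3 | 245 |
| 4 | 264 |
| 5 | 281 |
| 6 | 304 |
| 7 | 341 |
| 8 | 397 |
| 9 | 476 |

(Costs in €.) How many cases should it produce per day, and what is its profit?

Q = 7; profit = -€33

Tabulate TR − TC: Q=0: -126; Q=1: -137; Q=2: -130; Q=3: -113; Q=4: -88; Q=5: -61; Q=6: -40; Q=7: -33; Q=8: -45; Q=9: -80.
Profit is maximized at Q = 7. AVC there is 215/7 = €30.71 ≤ P, so producing beats shutting down (which would give -€126).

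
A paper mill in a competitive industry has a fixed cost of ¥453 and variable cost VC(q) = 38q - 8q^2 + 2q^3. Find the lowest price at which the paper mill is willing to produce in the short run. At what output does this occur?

The shutdown price is the minimum of AVC. VC = 38q - 8q^2 + 2q^3, so AVC = 38 - 8q + 2q^2.
At the minimum of AVC, MC = AVC. MC = 38 - 16q + 6q^2; setting MC = AVC gives 4q^2 - 8q = 0, so q = 2. min AVC = 30.
So the shutdown price is ¥30.

¥30 per unit, at q = 2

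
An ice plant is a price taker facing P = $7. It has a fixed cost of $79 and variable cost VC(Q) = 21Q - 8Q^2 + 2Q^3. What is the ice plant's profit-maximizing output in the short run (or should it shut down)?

From TC, MC = TC'(Q) = 21 - 16Q + 6Q^2 and AVC = VC/Q = 21 - 8Q + 2Q^2.
AVC is minimized where dAVC/dQ = -8 + 4Q = 0, at Q = 2; min AVC = 21 - 8·2 + 2·2^2 = $13.
With P < min AVC ($7 < $13), every unit sold adds to the loss.
Shutting down limits the loss to fixed cost, $79.

Shut down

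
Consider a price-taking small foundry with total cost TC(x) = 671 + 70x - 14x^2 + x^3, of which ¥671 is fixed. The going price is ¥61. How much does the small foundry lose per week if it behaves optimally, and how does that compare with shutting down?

Profit = -¥347 at x = 9

AVC = 70 - 14x + x^2; min AVC = ¥21 at x = 7. Since P = ¥61 ≥ min AVC, the firm produces.
With MC = 70 - 28x + 3x^2, P = MC on the upward-sloping part at x* = 9.
TR = 61·9 = 549. TC = 671 + 225 = 896. Profit = 549 − 896 = -¥347.
Shutting down would mean losing the fixed cost of ¥671, so operating at a loss of ¥347 is better by ¥324.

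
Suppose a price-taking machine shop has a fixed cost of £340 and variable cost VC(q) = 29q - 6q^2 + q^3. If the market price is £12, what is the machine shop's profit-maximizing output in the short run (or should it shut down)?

From TC, MC = TC'(q) = 29 - 12q + 3q^2 and AVC = VC/q = 29 - 6q + q^2.
AVC hits its minimum where MC = AVC, at q = 3, giving min AVC = 29 - 6·3 + 3^2 = £20.
Since P = £12 < min AVC = £20, price fails to cover variable cost at any output.
Shutting down limits the loss to fixed cost, £340.

Shut down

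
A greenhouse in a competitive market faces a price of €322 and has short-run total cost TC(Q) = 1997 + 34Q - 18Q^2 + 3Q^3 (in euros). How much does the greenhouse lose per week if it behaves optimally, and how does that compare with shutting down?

Profit = -€77 at Q = 8

AVC = 34 - 18Q + 3Q^2 has its minimum €7 at Q = 3; price €322 clears that bar, so the firm operates.
MC = 34 - 36Q + 9Q^2. Setting P = MC and taking the root on the rising branch gives Q* = 8.
TR = 322·8 = 2576. TC = 1997 + 656 = 2653. Profit = 2576 − 2653 = -€77.
That loss of €77 beats the €1997 the firm would lose by shutting down; producing recovers €1920 of fixed cost.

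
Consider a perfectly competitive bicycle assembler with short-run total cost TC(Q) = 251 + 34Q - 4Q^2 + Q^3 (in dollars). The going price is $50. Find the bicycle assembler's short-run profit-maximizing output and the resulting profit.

Profit = -$187 at Q = 4

AVC = 34 - 4Q + Q^2; min AVC = $30 at Q = 2. Since P = $50 ≥ min AVC, the firm produces.
With MC = 34 - 8Q + 3Q^2, P = MC on the upward-sloping part at Q* = 4.
TR = 50·4 = 200. TC = 251 + 136 = 387. Profit = 200 − 387 = -$187.
By producing, the firm covers all variable cost plus $64 of fixed cost; shutting down would lose the full $251.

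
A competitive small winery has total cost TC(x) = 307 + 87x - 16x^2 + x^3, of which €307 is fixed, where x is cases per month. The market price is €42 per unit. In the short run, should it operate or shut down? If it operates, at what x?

Produce at x = 9

From TC, MC = TC'(x) = 87 - 32x + 3x^2 and AVC = VC/x = 87 - 16x + x^2.
The AVC parabola has its vertex at x = 16/2 = 8, where AVC = 87 - 16·8 + 8^2 = €23.
P = €42 exceeds min AVC = €23, so the firm stays open.
Set P = MC: 42 = 87 - 32x + 3x^2 → 45 - 32x + 3x^2 = 0. The roots are x = 5/3 and x = 9; the profit-maximizing output is on the rising part of MC, so x* = 9.
Check: AVC at x = 9 is €24 ≤ P, so revenue covers variable cost.
Profit = P·x − TC = 42·9 − 523 = -€145, a loss, but smaller than the €307 fixed cost the firm would lose by shutting down.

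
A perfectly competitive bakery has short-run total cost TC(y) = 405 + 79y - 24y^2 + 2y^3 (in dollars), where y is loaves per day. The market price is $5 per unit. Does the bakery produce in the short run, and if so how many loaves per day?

Variable cost is VC = 79y - 24y^2 + 2y^3, so AVC = VC/y = 79 - 24y + 2y^2 and MC = dTC/dy = 79 - 48y + 6y^2.
AVC hits its minimum where MC = AVC, at y = 6, giving min AVC = 79 - 24·6 + 2·6^2 = $7.
With P < min AVC ($5 < $7), every unit sold adds to the loss.
Shutting down limits the loss to fixed cost, $405.

Shut down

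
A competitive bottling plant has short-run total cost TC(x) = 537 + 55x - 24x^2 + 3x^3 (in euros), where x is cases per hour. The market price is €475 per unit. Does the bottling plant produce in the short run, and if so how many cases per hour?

Produce at x = 10

From TC, MC = TC'(x) = 55 - 48x + 9x^2 and AVC = VC/x = 55 - 24x + 3x^2.
The AVC parabola has its vertex at x = 24/6 = 4, where AVC = 55 - 24·4 + 3·4^2 = €7.
P = €475 exceeds min AVC = €7, so the firm stays open.
Solving P = MC: -420 - 48x + 9x^2 = 0 ⇒ x = -14/3 or 10. On the upward-sloping branch, x* = 10.
Check: AVC at x = 10 is €115 ≤ P, so revenue covers variable cost.
Profit = P·x − TC = 475·10 − 1687 = €3063.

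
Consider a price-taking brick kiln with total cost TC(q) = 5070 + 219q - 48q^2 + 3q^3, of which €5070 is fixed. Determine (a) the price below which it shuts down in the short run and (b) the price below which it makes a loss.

Shutdown price = min AVC. AVC = 219 - 48q + 3q^2, with vertex at q = 8 and minimum €27.
ATC = 5070/q + 219 - 48q + 3q^2. Setting dATC/dq = −5070/q^2 − 48 + 6q = 0 gives q = 13 (since 6·13^3 − 48·13^2 = 5070).
min ATC = 5070/13 + 219 − 48·13 + 3·13^2 = €492. That is the break-even price.
For €27 ≤ P < €492 the firm produces at a loss; below €27 it shuts down.

Shutdown price = €27; break-even price = €492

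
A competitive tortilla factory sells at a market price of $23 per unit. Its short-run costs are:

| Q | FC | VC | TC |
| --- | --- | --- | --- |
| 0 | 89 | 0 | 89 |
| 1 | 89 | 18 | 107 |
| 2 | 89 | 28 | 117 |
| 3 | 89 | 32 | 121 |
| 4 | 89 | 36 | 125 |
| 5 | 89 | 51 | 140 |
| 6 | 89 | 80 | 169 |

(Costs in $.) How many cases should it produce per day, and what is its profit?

Compute π = P·Q − TC at each output: Q=0: -89; Q=1: -84; Q=2: -71; Q=3: -52; Q=4: -33; Q=5: -25; Q=6: -31.
Profit is maximized at Q = 5. AVC there is 51/5 = $10.20 ≤ P, so producing beats shutting down (which would give -$89).

Q = 5; profit = -$25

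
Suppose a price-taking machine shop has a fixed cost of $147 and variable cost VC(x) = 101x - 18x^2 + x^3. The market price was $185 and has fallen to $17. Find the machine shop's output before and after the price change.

Output falls from 14 to 0 (the firm shuts down)

AVC = 101 - 18x + x^2, minimized at x = 9 where min AVC = $20. MC = 101 - 36x + 3x^2.
With P = $185 above the shutdown price, P = MC gives x = 14.
At P = $17 < min AVC = $20, price no longer covers variable cost at any output, so the firm shuts down: x = 0.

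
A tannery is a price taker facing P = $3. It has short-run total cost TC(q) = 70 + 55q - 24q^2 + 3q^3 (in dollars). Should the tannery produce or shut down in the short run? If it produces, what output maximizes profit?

Variable cost is VC = 55q - 24q^2 + 3q^3, so AVC = VC/q = 55 - 24q + 3q^2 and MC = dTC/dq = 55 - 48q + 9q^2.
AVC hits its minimum where MC = AVC, at q = 4, giving min AVC = 55 - 24·4 + 3·4^2 = $7.
With P < min AVC ($3 < $7), every unit sold adds to the loss.
The firm minimizes its loss by shutting down and losing only its fixed cost of $70.

Shut down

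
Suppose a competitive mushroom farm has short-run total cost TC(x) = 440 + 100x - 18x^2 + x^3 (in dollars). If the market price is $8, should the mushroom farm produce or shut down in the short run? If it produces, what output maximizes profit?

Shut down

Strip out fixed cost: VC = 100x - 18x^2 + x^3. Then AVC = 100 - 18x + x^2 and MC = 100 - 36x + 3x^2.
The AVC parabola has its vertex at x = 18/2 = 9, where AVC = 100 - 18·9 + 9^2 = $19.
Since P = $8 < min AVC = $19, price fails to cover variable cost at any output.
Best response: produce nothing and absorb the $440 fixed cost.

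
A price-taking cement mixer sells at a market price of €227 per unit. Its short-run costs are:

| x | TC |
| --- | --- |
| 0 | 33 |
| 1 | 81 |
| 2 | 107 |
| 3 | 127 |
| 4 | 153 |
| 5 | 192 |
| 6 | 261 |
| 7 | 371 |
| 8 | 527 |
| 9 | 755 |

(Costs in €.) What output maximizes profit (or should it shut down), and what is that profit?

x = 8; profit = €1289

Profit at each row (π = 227x − TC): x=0: -33; x=1: 146; x=2: 347; x=3: 554; x=4: 755; x=5: 943; x=6: 1101; x=7: 1218; x=8: 1289; x=9: 1288.
Profit is maximized at x = 8. AVC there is 494/8 = €61.75 ≤ P, so producing beats shutting down (which would give -€33).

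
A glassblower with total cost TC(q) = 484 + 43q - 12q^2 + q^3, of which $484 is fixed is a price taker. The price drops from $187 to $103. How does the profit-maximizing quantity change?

Output falls from 12 to 10

MC = 43 - 24q + 3q^2; the shutdown threshold is min AVC = $7 (at q = 6).
At P = $187 ≥ min AVC, set P = MC on the rising branch: q = 12.
At P = $103 ≥ min AVC, set P = MC: q = 10. The firm stays open but cuts output.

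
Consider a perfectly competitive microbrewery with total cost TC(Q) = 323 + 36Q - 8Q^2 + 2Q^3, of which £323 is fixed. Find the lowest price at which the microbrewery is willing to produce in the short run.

Short-run supply begins at min AVC. From VC = 36Q - 8Q^2 + 2Q^3, AVC = 36 - 8Q + 2Q^2.
At the minimum of AVC, MC = AVC. MC = 36 - 16Q + 6Q^2; setting MC = AVC gives 4Q^2 - 8Q = 0, so Q = 2. min AVC = 28.
For P < £28 the firm produces nothing.

£28 per unit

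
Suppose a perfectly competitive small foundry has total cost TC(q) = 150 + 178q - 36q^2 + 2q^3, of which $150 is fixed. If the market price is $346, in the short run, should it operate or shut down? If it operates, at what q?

Variable cost is VC = 178q - 36q^2 + 2q^3, so AVC = VC/q = 178 - 36q + 2q^2 and MC = dTC/dq = 178 - 72q + 6q^2.
AVC hits its minimum where MC = AVC, at q = 9, giving min AVC = 178 - 36·9 + 2·9^2 = $16.
Since P = $346 ≥ min AVC = $16, price covers variable cost and the firm should produce.
P = MC gives -168 - 72q + 6q^2 = 0, with roots -2 and 14. Take the larger (rising MC): q* = 14.
Check: AVC at q = 14 is $66 ≤ P, so revenue covers variable cost.
Profit = P·q − TC = 346·14 − 1074 = $3770.

Produce at q = 14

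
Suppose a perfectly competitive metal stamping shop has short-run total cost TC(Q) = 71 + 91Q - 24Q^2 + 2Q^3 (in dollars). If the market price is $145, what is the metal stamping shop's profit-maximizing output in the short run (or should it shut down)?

Produce at Q = 9

Strip out fixed cost: VC = 91Q - 24Q^2 + 2Q^3. Then AVC = 91 - 24Q + 2Q^2 and MC = 91 - 48Q + 6Q^2.
AVC is minimized where dAVC/dQ = -24 + 4Q = 0, at Q = 6; min AVC = 91 - 24·6 + 2·6^2 = $19.
P = $145 exceeds min AVC = $19, so the firm stays open.
Set P = MC: 145 = 91 - 48Q + 6Q^2 → -54 - 48Q + 6Q^2 = 0. The roots are Q = -1 and Q = 9; the profit-maximizing output is on the rising part of MC, so Q* = 9.
Check: AVC at Q = 9 is $37 ≤ P, so revenue covers variable cost.
Profit = P·Q − TC = 145·9 − 404 = $901.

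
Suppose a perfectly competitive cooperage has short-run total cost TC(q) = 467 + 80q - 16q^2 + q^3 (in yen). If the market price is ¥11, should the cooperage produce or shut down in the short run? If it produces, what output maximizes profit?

From TC, MC = TC'(q) = 80 - 32q + 3q^2 and AVC = VC/q = 80 - 16q + q^2.
AVC hits its minimum where MC = AVC, at q = 8, giving min AVC = 80 - 16·8 + 8^2 = ¥16.
P = ¥11 lies below min AVC = ¥16; no output level covers variable cost.
Best response: produce nothing and absorb the ¥467 fixed cost.

Shut down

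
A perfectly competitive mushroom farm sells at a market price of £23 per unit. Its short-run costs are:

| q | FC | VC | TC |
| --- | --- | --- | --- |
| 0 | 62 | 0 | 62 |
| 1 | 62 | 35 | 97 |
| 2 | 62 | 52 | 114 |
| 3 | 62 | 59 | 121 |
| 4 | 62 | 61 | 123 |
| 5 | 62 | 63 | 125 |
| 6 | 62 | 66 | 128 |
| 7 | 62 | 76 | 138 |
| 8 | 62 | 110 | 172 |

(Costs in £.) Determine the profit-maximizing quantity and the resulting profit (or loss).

q = 7; profit = £23

Tabulate TR − TC: q=0: -62; q=1: -74; q=2: -68; q=3: -52; q=4: -31; q=5: -10; q=6: 10; q=7: 23; q=8: 12.
Profit is maximized at q = 7. AVC there is 76/7 = £10.86 ≤ P, so producing beats shutting down (which would give -£62).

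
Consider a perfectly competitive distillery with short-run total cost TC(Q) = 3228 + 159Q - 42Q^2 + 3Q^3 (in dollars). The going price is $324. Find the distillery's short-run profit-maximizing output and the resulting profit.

Profit = -$324 at Q = 11

AVC = 159 - 42Q + 3Q^2; min AVC = $12 at Q = 7. Since P = $324 ≥ min AVC, the firm produces.
MC = 159 - 84Q + 9Q^2. Setting P = MC and taking the root on the rising branch gives Q* = 11.
TR = 324·11 = 3564. TC = 3228 + 660 = 3888. Profit = 3564 − 3888 = -$324.
By producing, the firm covers all variable cost plus $2904 of fixed cost; shutting down would lose the full $3228.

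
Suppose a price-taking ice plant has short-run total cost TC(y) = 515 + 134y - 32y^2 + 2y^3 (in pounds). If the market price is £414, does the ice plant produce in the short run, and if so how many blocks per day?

From TC, MC = TC'(y) = 134 - 64y + 6y^2 and AVC = VC/y = 134 - 32y + 2y^2.
The AVC parabola has its vertex at y = 32/4 = 8, where AVC = 134 - 32·8 + 2·8^2 = £6.
Because £414 ≥ £6, revenue can cover variable cost; the firm operates.
Solving P = MC: -280 - 64y + 6y^2 = 0 ⇒ y = -10/3 or 14. On the upward-sloping branch, y* = 14.
Check: AVC at y = 14 is £78 ≤ P, so revenue covers variable cost.
Profit = P·y − TC = 414·14 − 1607 = £4189.

Produce at y = 14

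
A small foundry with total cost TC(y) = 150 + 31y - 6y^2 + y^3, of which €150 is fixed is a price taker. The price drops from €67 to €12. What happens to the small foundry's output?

Output falls from 6 to 0 (the firm shuts down)

MC = 31 - 12y + 3y^2; the shutdown threshold is min AVC = €22 (at y = 3).
At P = €67 ≥ min AVC, set P = MC on the rising branch: y = 6.
At P = €12 < min AVC = €22, price no longer covers variable cost at any output, so the firm shuts down: y = 0.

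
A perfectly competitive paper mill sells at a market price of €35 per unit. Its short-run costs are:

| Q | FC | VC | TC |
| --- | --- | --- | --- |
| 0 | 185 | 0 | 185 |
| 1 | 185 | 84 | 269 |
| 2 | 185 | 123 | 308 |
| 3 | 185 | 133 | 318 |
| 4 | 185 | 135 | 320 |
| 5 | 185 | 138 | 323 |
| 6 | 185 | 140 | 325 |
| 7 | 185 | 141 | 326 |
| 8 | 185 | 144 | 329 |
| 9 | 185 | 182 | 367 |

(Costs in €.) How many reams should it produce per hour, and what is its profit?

Profit at each row (π = 35Q − TC): Q=0: -185; Q=1: -234; Q=2: -238; Q=3: -213; Q=4: -180; Q=5: -148; Q=6: -115; Q=7: -81; Q=8: -49; Q=9: -52.
Profit is maximized at Q = 8. AVC there is 144/8 = €18 ≤ P, so producing beats shutting down (which would give -€185).

Q = 8; profit = -€49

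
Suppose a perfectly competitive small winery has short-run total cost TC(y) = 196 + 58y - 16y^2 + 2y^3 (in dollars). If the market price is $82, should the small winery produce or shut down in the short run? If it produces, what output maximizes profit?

Strip out fixed cost: VC = 58y - 16y^2 + 2y^3. Then AVC = 58 - 16y + 2y^2 and MC = 58 - 32y + 6y^2.
AVC is minimized where dAVC/dy = -16 + 4y = 0, at y = 4; min AVC = 58 - 16·4 + 2·4^2 = $26.
Because $82 ≥ $26, revenue can cover variable cost; the firm operates.
P = MC gives -24 - 32y + 6y^2 = 0, with roots -2/3 and 6. Take the larger (rising MC): y* = 6.
Check: AVC at y = 6 is $34 ≤ P, so revenue covers variable cost.
Profit = P·y − TC = 82·6 − 400 = $92.

Produce at y = 6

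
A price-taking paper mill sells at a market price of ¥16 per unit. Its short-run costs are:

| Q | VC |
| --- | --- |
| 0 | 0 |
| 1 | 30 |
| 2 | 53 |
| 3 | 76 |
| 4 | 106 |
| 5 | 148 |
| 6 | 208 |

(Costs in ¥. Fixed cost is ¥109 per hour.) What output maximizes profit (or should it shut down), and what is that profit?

Compute π = P·Q − TC at each output: Q=0: -109; Q=1: -123; Q=2: -130; Q=3: -137; Q=4: -151; Q=5: -177; Q=6: -221.
Profit is highest at Q = 0. Equivalently, the lowest AVC in the table is 76/3 ≈ ¥25.33 at Q = 3, and P = ¥16 falls below it — price never covers variable cost, so the firm shuts down and loses only its fixed cost.

Q = 0 (shut down); profit = -¥109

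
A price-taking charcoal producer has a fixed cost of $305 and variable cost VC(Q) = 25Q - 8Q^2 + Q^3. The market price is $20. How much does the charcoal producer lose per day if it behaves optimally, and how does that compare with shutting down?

AVC = 25 - 8Q + Q^2; min AVC = $9 at Q = 4. Since P = $20 ≥ min AVC, the firm produces.
With MC = 25 - 16Q + 3Q^2, P = MC on the upward-sloping part at Q* = 5.
TR = 20·5 = 100. TC = 305 + 50 = 355. Profit = 100 − 355 = -$255.
Shutting down would mean losing the fixed cost of $305, so operating at a loss of $255 is better by $50.

Profit = -$255 at Q = 5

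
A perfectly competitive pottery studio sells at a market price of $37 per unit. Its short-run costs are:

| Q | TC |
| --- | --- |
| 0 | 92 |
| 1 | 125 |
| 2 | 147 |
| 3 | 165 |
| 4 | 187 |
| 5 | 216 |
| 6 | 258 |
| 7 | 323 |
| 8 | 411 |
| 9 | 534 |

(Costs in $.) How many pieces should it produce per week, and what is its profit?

Q = 5; profit = -$31

Tabulate TR − TC: Q=0: -92; Q=1: -88; Q=2: -73; Q=3: -54; Q=4: -39; Q=5: -31; Q=6: -36; Q=7: -64; Q=8: -115; Q=9: -201.
Profit is maximized at Q = 5. AVC there is 124/5 = $24.80 ≤ P, so producing beats shutting down (which would give -$92).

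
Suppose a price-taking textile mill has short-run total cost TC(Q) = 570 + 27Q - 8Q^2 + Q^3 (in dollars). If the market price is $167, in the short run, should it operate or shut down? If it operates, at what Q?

Produce at Q = 10

Strip out fixed cost: VC = 27Q - 8Q^2 + Q^3. Then AVC = 27 - 8Q + Q^2 and MC = 27 - 16Q + 3Q^2.
The AVC parabola has its vertex at Q = 8/2 = 4, where AVC = 27 - 8·4 + 4^2 = $11.
Because $167 ≥ $11, revenue can cover variable cost; the firm operates.
P = MC gives -140 - 16Q + 3Q^2 = 0, with roots -14/3 and 10. Take the larger (rising MC): Q* = 10.
Check: AVC at Q = 10 is $47 ≤ P, so revenue covers variable cost.
Profit = P·Q − TC = 167·10 − 1040 = $630.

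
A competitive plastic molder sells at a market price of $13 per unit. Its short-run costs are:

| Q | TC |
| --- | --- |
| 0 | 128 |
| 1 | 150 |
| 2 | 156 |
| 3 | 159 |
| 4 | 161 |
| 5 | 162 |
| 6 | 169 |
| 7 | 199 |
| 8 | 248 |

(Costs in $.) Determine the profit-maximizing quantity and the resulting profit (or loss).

Q = 6; profit = -$91

Tabulate TR − TC: Q=0: -128; Q=1: -137; Q=2: -130; Q=3: -120; Q=4: -109; Q=5: -97; Q=6: -91; Q=7: -108; Q=8: -144.
Profit is maximized at Q = 6. AVC there is 41/6 = $6.83 ≤ P, so producing beats shutting down (which would give -$128).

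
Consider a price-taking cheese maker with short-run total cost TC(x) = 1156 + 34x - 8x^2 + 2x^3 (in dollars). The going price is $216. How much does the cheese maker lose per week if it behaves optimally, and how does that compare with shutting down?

Profit = -$176 at x = 7

AVC = 34 - 8x + 2x^2 has its minimum $26 at x = 2; price $216 clears that bar, so the firm operates.
MC = 34 - 16x + 6x^2. Setting P = MC and taking the root on the rising branch gives x* = 7.
TR = 216·7 = 1512. TC = 1156 + 532 = 1688. Profit = 1512 − 1688 = -$176.
Shutting down would mean losing the fixed cost of $1156, so operating at a loss of $176 is better by $980.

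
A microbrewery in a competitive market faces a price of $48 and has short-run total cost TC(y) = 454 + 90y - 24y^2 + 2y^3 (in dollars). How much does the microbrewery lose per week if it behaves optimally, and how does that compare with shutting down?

AVC = 90 - 24y + 2y^2; min AVC = $18 at y = 6. Since P = $48 ≥ min AVC, the firm produces.
MC = 90 - 48y + 6y^2. Setting P = MC and taking the root on the rising branch gives y* = 7.
TR = 48·7 = 336. TC = 454 + 140 = 594. Profit = 336 − 594 = -$258.
By producing, the firm covers all variable cost plus $196 of fixed cost; shutting down would lose the full $454.

Profit = -$258 at y = 7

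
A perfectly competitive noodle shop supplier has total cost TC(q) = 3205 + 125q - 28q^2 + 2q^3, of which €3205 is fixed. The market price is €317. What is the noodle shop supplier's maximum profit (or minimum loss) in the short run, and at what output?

AVC = 125 - 28q + 2q^2; min AVC = €27 at q = 7. Since P = €317 ≥ min AVC, the firm produces.
With MC = 125 - 56q + 6q^2, P = MC on the upward-sloping part at q* = 12.
TR = 317·12 = 3804. TC = 3205 + 924 = 4129. Profit = 3804 − 4129 = -€325.
Shutting down would mean losing the fixed cost of €3205, so operating at a loss of €325 is better by €2880.

Profit = -€325 at q = 12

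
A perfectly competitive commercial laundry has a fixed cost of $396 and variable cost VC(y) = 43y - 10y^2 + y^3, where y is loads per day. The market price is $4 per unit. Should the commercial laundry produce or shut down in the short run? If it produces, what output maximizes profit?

Strip out fixed cost: VC = 43y - 10y^2 + y^3. Then AVC = 43 - 10y + y^2 and MC = 43 - 20y + 3y^2.
AVC hits its minimum where MC = AVC, at y = 5, giving min AVC = 43 - 10·5 + 5^2 = $18.
With P < min AVC ($4 < $18), every unit sold adds to the loss.
Best response: produce nothing and absorb the $396 fixed cost.

Shut down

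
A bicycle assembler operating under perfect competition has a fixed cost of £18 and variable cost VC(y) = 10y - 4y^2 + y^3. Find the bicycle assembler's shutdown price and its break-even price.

Shutdown price = min AVC. AVC = 10 - 4y + y^2, with vertex at y = 2 and minimum £6.
ATC = 18/y + 10 - 4y + y^2. Setting dATC/dy = −18/y^2 − 4 + 2y = 0 gives y = 3 (since 2·3^3 − 4·3^2 = 18).
min ATC = 18/3 + 10 − 4·3 + 3^2 = £13. That is the break-even price.
For £6 ≤ P < £13 the firm produces at a loss; below £6 it shuts down.

Shutdown price = £6; break-even price = £13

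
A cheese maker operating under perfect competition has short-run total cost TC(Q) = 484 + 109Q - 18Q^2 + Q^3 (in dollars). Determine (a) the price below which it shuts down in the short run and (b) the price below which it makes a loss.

Shutdown price = $28; break-even price = $76

AVC = 109 - 18Q + Q^2; minimized at Q = 9, giving min AVC = $28. That is the shutdown price.
ATC = 484/Q + 109 - 18Q + Q^2. Setting dATC/dQ = −484/Q^2 − 18 + 2Q = 0 gives Q = 11 (since 2·11^3 − 18·11^2 = 484).
min ATC = 484/11 + 109 − 18·11 + 11^2 = $76. That is the break-even price.
For $28 ≤ P < $76 the firm produces at a loss; below $28 it shuts down.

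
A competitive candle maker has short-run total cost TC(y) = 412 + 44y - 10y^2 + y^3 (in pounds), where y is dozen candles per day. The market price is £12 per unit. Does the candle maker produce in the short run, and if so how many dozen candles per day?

Strip out fixed cost: VC = 44y - 10y^2 + y^3. Then AVC = 44 - 10y + y^2 and MC = 44 - 20y + 3y^2.
AVC hits its minimum where MC = AVC, at y = 5, giving min AVC = 44 - 10·5 + 5^2 = £19.
P = £12 lies below min AVC = £19; no output level covers variable cost.
Shutting down limits the loss to fixed cost, £412.

Shut down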